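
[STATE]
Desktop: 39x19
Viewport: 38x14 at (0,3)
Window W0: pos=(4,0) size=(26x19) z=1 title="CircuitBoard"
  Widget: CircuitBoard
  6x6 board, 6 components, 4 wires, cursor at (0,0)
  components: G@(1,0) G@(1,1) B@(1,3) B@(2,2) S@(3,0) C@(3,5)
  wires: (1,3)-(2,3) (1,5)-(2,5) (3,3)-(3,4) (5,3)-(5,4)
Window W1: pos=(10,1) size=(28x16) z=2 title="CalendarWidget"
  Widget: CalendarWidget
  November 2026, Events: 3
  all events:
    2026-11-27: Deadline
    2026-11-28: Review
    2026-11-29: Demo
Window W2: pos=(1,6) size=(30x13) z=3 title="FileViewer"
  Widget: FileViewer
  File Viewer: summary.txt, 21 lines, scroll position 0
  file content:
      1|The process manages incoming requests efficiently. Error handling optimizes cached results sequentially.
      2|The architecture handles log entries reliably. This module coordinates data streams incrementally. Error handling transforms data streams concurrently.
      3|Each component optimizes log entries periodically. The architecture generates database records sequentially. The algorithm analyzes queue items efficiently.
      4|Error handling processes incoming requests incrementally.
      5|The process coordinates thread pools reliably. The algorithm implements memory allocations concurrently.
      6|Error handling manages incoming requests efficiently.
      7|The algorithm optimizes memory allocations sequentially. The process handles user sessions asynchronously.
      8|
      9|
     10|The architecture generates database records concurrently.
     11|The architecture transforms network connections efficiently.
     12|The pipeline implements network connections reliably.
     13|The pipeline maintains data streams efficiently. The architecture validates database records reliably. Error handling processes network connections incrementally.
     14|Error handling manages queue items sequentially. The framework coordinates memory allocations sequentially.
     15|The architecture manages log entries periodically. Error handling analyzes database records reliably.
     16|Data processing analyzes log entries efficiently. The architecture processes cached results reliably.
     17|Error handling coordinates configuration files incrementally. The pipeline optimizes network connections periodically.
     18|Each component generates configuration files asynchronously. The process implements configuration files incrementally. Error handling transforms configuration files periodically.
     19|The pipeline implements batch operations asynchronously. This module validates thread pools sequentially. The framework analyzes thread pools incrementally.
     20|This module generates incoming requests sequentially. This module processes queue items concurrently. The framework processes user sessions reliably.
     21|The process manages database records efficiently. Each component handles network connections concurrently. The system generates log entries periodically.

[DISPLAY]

    ┃   0 ┠──────────────────────────┨
    ┃0  [.┃      November 2026       ┃
    ┃     ┃Mo Tu We Th Fr Sa Su      ┃
 ┏━━━━━━━━━━━━━━━━━━━━━━━━━━━━┓      ┃
 ┃ FileViewer                 ┃      ┃
 ┠────────────────────────────┨      ┃
 ┃The process manages incomin▲┃      ┃
 ┃The architecture handles lo█┃29*   ┃
 ┃Each component optimizes lo░┃      ┃
 ┃Error handling processes in░┃      ┃
 ┃The process coordinates thr░┃      ┃
 ┃Error handling manages inco░┃      ┃
 ┃The algorithm optimizes mem░┃      ┃
 ┃                           ░┃━━━━━━┛


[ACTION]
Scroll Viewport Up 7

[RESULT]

    ┏━━━━━━━━━━━━━━━━━━━━━━━━┓        
    ┃ Circ┏━━━━━━━━━━━━━━━━━━━━━━━━━━┓
    ┠─────┃ CalendarWidget           ┃
    ┃   0 ┠──────────────────────────┨
    ┃0  [.┃      November 2026       ┃
    ┃     ┃Mo Tu We Th Fr Sa Su      ┃
 ┏━━━━━━━━━━━━━━━━━━━━━━━━━━━━┓      ┃
 ┃ FileViewer                 ┃      ┃
 ┠────────────────────────────┨      ┃
 ┃The process manages incomin▲┃      ┃
 ┃The architecture handles lo█┃29*   ┃
 ┃Each component optimizes lo░┃      ┃
 ┃Error handling processes in░┃      ┃
 ┃The process coordinates thr░┃      ┃


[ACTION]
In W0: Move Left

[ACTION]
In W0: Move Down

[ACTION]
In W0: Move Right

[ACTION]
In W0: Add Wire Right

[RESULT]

    ┏━━━━━━━━━━━━━━━━━━━━━━━━┓        
    ┃ Circ┏━━━━━━━━━━━━━━━━━━━━━━━━━━┓
    ┠─────┃ CalendarWidget           ┃
    ┃   0 ┠──────────────────────────┨
    ┃0    ┃      November 2026       ┃
    ┃     ┃Mo Tu We Th Fr Sa Su      ┃
 ┏━━━━━━━━━━━━━━━━━━━━━━━━━━━━┓      ┃
 ┃ FileViewer                 ┃      ┃
 ┠────────────────────────────┨      ┃
 ┃The process manages incomin▲┃      ┃
 ┃The architecture handles lo█┃29*   ┃
 ┃Each component optimizes lo░┃      ┃
 ┃Error handling processes in░┃      ┃
 ┃The process coordinates thr░┃      ┃


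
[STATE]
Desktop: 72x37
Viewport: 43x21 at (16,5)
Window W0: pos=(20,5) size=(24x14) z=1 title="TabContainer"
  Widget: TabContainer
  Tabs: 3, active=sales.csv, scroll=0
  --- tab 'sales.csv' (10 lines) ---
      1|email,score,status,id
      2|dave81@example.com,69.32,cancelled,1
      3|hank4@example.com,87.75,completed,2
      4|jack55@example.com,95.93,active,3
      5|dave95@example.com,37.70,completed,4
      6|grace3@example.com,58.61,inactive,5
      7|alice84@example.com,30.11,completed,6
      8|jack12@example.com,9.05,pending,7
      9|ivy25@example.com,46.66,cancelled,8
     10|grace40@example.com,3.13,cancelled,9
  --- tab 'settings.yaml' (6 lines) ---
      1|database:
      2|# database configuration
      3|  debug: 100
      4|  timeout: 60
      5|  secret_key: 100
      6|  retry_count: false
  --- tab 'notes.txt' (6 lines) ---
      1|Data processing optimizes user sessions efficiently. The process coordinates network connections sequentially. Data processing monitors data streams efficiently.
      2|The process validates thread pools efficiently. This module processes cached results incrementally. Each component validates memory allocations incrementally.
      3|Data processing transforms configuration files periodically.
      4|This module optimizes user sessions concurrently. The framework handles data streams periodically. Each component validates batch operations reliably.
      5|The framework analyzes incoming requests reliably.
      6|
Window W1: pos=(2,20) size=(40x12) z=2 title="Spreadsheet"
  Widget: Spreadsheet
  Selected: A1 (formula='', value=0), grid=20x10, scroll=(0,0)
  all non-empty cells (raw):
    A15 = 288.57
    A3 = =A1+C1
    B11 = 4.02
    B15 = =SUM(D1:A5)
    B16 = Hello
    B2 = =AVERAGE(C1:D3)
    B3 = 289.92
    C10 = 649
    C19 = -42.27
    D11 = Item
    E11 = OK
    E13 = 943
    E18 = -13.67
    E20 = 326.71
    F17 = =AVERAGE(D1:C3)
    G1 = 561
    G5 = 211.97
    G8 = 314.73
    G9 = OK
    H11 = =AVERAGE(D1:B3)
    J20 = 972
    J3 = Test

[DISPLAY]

    ┏━━━━━━━━━━━━━━━━━━━━━━┓               
    ┃ TabContainer         ┃               
    ┠──────────────────────┨               
    ┃[sales.csv]│ settings.┃               
    ┃──────────────────────┃               
    ┃email,score,status,id ┃               
    ┃dave81@example.com,69.┃               
    ┃hank4@example.com,87.7┃               
    ┃jack55@example.com,95.┃               
    ┃dave95@example.com,37.┃               
    ┃grace3@example.com,58.┃               
    ┃alice84@example.com,30┃               
    ┃jack12@example.com,9.0┃               
    ┗━━━━━━━━━━━━━━━━━━━━━━┛               
                                           
━━━━━━━━━━━━━━━━━━━━━━━━━┓                 
                         ┃                 
─────────────────────────┨                 
                         ┃                 
  B       C       D      ┃                 
-------------------------┃                 


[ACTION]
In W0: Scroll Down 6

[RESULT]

    ┏━━━━━━━━━━━━━━━━━━━━━━┓               
    ┃ TabContainer         ┃               
    ┠──────────────────────┨               
    ┃[sales.csv]│ settings.┃               
    ┃──────────────────────┃               
    ┃alice84@example.com,30┃               
    ┃jack12@example.com,9.0┃               
    ┃ivy25@example.com,46.6┃               
    ┃grace40@example.com,3.┃               
    ┃                      ┃               
    ┃                      ┃               
    ┃                      ┃               
    ┃                      ┃               
    ┗━━━━━━━━━━━━━━━━━━━━━━┛               
                                           
━━━━━━━━━━━━━━━━━━━━━━━━━┓                 
                         ┃                 
─────────────────────────┨                 
                         ┃                 
  B       C       D      ┃                 
-------------------------┃                 


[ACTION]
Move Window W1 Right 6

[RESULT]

    ┏━━━━━━━━━━━━━━━━━━━━━━┓               
    ┃ TabContainer         ┃               
    ┠──────────────────────┨               
    ┃[sales.csv]│ settings.┃               
    ┃──────────────────────┃               
    ┃alice84@example.com,30┃               
    ┃jack12@example.com,9.0┃               
    ┃ivy25@example.com,46.6┃               
    ┃grace40@example.com,3.┃               
    ┃                      ┃               
    ┃                      ┃               
    ┃                      ┃               
    ┃                      ┃               
    ┗━━━━━━━━━━━━━━━━━━━━━━┛               
                                           
━━━━━━━━━━━━━━━━━━━━━━━━━━━━━━━┓           
sheet                          ┃           
───────────────────────────────┨           
                               ┃           
A       B       C       D      ┃           
-------------------------------┃           


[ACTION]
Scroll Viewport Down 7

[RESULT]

    ┃ivy25@example.com,46.6┃               
    ┃grace40@example.com,3.┃               
    ┃                      ┃               
    ┃                      ┃               
    ┃                      ┃               
    ┃                      ┃               
    ┗━━━━━━━━━━━━━━━━━━━━━━┛               
                                           
━━━━━━━━━━━━━━━━━━━━━━━━━━━━━━━┓           
sheet                          ┃           
───────────────────────────────┨           
                               ┃           
A       B       C       D      ┃           
-------------------------------┃           
  [0]       0       0       0  ┃           
    0       0       0       0  ┃           
    0  289.92       0       0  ┃           
    0       0       0       0  ┃           
    0       0       0       0  ┃           
━━━━━━━━━━━━━━━━━━━━━━━━━━━━━━━┛           
                                           


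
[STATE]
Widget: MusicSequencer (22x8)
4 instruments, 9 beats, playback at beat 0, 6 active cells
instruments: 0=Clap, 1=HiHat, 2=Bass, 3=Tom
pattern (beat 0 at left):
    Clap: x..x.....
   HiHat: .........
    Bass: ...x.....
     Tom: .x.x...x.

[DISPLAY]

      ▼12345678       
  Clap█··█·····       
 HiHat·········       
  Bass···█·····       
   Tom·█·█···█·       
                      
                      
                      


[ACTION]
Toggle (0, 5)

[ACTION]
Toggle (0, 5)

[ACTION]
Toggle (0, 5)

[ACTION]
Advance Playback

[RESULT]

      0▼2345678       
  Clap█··█·█···       
 HiHat·········       
  Bass···█·····       
   Tom·█·█···█·       
                      
                      
                      


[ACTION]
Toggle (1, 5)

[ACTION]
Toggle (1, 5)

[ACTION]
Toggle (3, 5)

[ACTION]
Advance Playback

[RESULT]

      01▼345678       
  Clap█··█·█···       
 HiHat·········       
  Bass···█·····       
   Tom·█·█·█·█·       
                      
                      
                      


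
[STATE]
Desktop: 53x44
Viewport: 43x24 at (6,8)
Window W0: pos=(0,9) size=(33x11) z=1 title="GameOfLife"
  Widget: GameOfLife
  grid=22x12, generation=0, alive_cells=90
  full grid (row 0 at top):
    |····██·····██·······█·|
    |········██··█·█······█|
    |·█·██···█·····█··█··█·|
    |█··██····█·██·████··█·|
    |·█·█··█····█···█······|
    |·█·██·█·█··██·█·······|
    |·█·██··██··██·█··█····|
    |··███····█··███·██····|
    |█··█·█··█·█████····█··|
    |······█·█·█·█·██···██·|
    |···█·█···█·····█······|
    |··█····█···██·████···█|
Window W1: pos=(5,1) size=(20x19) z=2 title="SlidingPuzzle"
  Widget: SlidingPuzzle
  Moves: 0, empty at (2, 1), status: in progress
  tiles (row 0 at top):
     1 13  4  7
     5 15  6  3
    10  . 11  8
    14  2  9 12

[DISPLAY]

├────┼────┼────┼──┃                        
│ 10 │    │ 11 │  ┃━━━━━━━┓                
├────┼────┼────┼──┃       ┃                
│ 14 │  2 │  9 │ 1┃───────┨                
└────┴────┴────┴──┃       ┃                
Moves: 0          ┃       ┃                
                  ┃       ┃                
                  ┃       ┃                
                  ┃       ┃                
                  ┃       ┃                
                  ┃       ┃                
━━━━━━━━━━━━━━━━━━┛━━━━━━━┛                
                                           
                                           
                                           
                                           
                                           
                                           
                                           
                                           
                                           
                                           
                                           
                                           


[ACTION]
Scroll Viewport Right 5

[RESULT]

─┼────┼────┼──┃                            
 │    │ 11 │  ┃━━━━━━━┓                    
─┼────┼────┼──┃       ┃                    
 │  2 │  9 │ 1┃───────┨                    
─┴────┴────┴──┃       ┃                    
s: 0          ┃       ┃                    
              ┃       ┃                    
              ┃       ┃                    
              ┃       ┃                    
              ┃       ┃                    
              ┃       ┃                    
━━━━━━━━━━━━━━┛━━━━━━━┛                    
                                           
                                           
                                           
                                           
                                           
                                           
                                           
                                           
                                           
                                           
                                           
                                           


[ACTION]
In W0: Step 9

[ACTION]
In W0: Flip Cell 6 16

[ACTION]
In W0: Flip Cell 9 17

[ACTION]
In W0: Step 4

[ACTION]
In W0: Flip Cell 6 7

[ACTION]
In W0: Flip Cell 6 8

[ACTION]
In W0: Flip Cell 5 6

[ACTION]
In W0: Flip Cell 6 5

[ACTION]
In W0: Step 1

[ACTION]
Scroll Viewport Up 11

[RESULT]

                                           
━━━━━━━━━━━━━━┓                            
dingPuzzle    ┃                            
──────────────┨                            
─┬────┬────┬──┃                            
 │ 13 │  4 │  ┃                            
─┼────┼────┼──┃                            
 │ 15 │  6 │  ┃                            
─┼────┼────┼──┃                            
 │    │ 11 │  ┃━━━━━━━┓                    
─┼────┼────┼──┃       ┃                    
 │  2 │  9 │ 1┃───────┨                    
─┴────┴────┴──┃       ┃                    
s: 0          ┃       ┃                    
              ┃       ┃                    
              ┃       ┃                    
              ┃       ┃                    
              ┃       ┃                    
              ┃       ┃                    
━━━━━━━━━━━━━━┛━━━━━━━┛                    
                                           
                                           
                                           
                                           


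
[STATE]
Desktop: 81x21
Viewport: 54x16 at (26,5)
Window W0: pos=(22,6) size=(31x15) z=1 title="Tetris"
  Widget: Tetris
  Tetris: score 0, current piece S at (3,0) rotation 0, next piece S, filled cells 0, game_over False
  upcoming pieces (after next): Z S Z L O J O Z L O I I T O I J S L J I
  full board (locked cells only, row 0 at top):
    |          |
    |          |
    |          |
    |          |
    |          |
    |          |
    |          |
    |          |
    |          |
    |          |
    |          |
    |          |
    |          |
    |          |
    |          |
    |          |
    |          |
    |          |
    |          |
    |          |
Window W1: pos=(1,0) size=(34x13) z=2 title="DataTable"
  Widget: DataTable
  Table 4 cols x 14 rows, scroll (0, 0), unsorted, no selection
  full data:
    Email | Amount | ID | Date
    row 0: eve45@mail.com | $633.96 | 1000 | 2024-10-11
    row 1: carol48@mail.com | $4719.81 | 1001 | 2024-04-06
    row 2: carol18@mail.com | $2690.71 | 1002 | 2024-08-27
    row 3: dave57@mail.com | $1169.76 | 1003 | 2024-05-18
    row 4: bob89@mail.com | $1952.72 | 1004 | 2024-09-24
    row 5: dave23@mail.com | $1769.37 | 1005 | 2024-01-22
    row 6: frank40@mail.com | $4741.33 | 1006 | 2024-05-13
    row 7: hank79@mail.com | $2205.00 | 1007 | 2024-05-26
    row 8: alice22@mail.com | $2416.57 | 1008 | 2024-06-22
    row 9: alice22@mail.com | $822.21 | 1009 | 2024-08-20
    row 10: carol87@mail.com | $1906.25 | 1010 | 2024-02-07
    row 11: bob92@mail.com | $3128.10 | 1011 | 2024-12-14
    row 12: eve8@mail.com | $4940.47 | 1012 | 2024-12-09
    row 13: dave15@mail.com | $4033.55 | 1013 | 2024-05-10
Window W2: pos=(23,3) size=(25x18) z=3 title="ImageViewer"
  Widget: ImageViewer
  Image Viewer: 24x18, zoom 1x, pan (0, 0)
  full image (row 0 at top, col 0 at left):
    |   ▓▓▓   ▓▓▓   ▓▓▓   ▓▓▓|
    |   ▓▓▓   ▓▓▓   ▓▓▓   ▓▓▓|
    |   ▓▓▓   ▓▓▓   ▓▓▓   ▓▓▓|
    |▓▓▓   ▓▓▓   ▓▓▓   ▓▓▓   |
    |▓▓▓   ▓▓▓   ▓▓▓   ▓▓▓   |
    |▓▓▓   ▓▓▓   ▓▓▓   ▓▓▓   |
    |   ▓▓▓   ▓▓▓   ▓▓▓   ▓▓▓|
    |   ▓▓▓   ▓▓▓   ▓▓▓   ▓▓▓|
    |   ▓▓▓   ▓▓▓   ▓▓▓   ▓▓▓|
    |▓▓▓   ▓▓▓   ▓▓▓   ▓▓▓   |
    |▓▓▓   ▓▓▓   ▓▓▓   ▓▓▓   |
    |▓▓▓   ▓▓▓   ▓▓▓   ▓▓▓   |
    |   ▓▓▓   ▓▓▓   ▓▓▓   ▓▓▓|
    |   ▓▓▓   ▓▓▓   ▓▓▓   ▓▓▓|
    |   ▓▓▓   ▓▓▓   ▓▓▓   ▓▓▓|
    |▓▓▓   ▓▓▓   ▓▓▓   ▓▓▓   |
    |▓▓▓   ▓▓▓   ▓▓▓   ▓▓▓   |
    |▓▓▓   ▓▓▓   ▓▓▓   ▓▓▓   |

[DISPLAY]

─────────────────────┨                                
 ▓▓▓   ▓▓▓   ▓▓▓   ▓▓┃━━━━┓                           
 ▓▓▓   ▓▓▓   ▓▓▓   ▓▓┃    ┃                           
 ▓▓▓   ▓▓▓   ▓▓▓   ▓▓┃────┨                           
▓   ▓▓▓   ▓▓▓   ▓▓▓  ┃    ┃                           
▓   ▓▓▓   ▓▓▓   ▓▓▓  ┃    ┃                           
▓   ▓▓▓   ▓▓▓   ▓▓▓  ┃    ┃                           
 ▓▓▓   ▓▓▓   ▓▓▓   ▓▓┃    ┃                           
 ▓▓▓   ▓▓▓   ▓▓▓   ▓▓┃    ┃                           
 ▓▓▓   ▓▓▓   ▓▓▓   ▓▓┃    ┃                           
▓   ▓▓▓   ▓▓▓   ▓▓▓  ┃    ┃                           
▓   ▓▓▓   ▓▓▓   ▓▓▓  ┃    ┃                           
▓   ▓▓▓   ▓▓▓   ▓▓▓  ┃    ┃                           
 ▓▓▓   ▓▓▓   ▓▓▓   ▓▓┃    ┃                           
 ▓▓▓   ▓▓▓   ▓▓▓   ▓▓┃    ┃                           
━━━━━━━━━━━━━━━━━━━━━┛━━━━┛                           


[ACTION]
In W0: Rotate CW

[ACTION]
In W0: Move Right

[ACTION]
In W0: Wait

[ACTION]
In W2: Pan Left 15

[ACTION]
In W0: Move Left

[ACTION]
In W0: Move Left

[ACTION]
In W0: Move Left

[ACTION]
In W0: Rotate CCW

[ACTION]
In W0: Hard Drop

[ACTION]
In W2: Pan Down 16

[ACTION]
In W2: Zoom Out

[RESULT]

─────────────────────┨                                
▓   ▓▓▓   ▓▓▓   ▓▓▓  ┃━━━━┓                           
▓   ▓▓▓   ▓▓▓   ▓▓▓  ┃    ┃                           
                     ┃────┨                           
                     ┃    ┃                           
                     ┃    ┃                           
                     ┃    ┃                           
                     ┃    ┃                           
                     ┃    ┃                           
                     ┃    ┃                           
                     ┃    ┃                           
                     ┃    ┃                           
                     ┃    ┃                           
                     ┃    ┃                           
                     ┃    ┃                           
━━━━━━━━━━━━━━━━━━━━━┛━━━━┛                           


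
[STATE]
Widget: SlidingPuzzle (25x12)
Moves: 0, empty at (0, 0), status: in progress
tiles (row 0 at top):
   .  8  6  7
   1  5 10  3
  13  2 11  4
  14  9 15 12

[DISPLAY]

┌────┬────┬────┬────┐    
│    │  8 │  6 │  7 │    
├────┼────┼────┼────┤    
│  1 │  5 │ 10 │  3 │    
├────┼────┼────┼────┤    
│ 13 │  2 │ 11 │  4 │    
├────┼────┼────┼────┤    
│ 14 │  9 │ 15 │ 12 │    
└────┴────┴────┴────┘    
Moves: 0                 
                         
                         


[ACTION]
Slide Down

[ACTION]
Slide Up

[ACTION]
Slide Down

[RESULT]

┌────┬────┬────┬────┐    
│    │  8 │  6 │  7 │    
├────┼────┼────┼────┤    
│  1 │  5 │ 10 │  3 │    
├────┼────┼────┼────┤    
│ 13 │  2 │ 11 │  4 │    
├────┼────┼────┼────┤    
│ 14 │  9 │ 15 │ 12 │    
└────┴────┴────┴────┘    
Moves: 2                 
                         
                         


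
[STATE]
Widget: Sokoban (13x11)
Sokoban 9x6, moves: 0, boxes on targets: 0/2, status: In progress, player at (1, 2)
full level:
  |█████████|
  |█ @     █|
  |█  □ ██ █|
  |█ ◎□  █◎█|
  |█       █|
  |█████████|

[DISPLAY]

█████████    
█ @     █    
█  □ ██ █    
█ ◎□  █◎█    
█       █    
█████████    
Moves: 0  0/2
             
             
             
             


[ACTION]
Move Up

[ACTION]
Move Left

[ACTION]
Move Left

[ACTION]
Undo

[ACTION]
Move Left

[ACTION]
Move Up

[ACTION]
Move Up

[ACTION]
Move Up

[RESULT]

█████████    
█@      █    
█  □ ██ █    
█ ◎□  █◎█    
█       █    
█████████    
Moves: 1  0/2
             
             
             
             


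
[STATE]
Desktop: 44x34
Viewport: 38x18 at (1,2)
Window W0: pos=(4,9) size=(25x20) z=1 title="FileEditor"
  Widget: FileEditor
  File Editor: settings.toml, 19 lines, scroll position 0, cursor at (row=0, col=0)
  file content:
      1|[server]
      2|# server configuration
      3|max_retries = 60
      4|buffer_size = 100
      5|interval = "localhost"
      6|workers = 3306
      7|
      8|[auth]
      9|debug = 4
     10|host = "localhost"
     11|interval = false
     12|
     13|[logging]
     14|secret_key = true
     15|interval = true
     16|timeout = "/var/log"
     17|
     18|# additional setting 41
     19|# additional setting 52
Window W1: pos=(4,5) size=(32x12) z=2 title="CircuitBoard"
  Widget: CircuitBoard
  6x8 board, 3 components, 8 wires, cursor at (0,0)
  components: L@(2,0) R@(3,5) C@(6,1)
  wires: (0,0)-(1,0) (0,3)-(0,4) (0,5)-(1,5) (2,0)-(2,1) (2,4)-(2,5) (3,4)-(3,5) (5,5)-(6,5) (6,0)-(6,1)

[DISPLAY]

                                      
                                      
                                      
   ┏━━━━━━━━━━━━━━━━━━━━━━━━━━━━━━┓   
   ┃ CircuitBoard                 ┃   
   ┠──────────────────────────────┨   
   ┃   0 1 2 3 4 5                ┃   
   ┃0  [.]          · ─ ·   ·     ┃   
   ┃    │                   │     ┃   
   ┃1   ·                   ·     ┃   
   ┃                              ┃   
   ┃2   L ─ ·           · ─ ·     ┃   
   ┃                              ┃   
   ┃3                   · ─ R     ┃   
   ┗━━━━━━━━━━━━━━━━━━━━━━━━━━━━━━┛   
   ┃workers = 3306        ░┃          
   ┃                      ░┃          
   ┃[auth]                ░┃          


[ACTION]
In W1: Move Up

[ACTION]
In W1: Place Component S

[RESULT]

                                      
                                      
                                      
   ┏━━━━━━━━━━━━━━━━━━━━━━━━━━━━━━┓   
   ┃ CircuitBoard                 ┃   
   ┠──────────────────────────────┨   
   ┃   0 1 2 3 4 5                ┃   
   ┃0  [S]          · ─ ·   ·     ┃   
   ┃    │                   │     ┃   
   ┃1   ·                   ·     ┃   
   ┃                              ┃   
   ┃2   L ─ ·           · ─ ·     ┃   
   ┃                              ┃   
   ┃3                   · ─ R     ┃   
   ┗━━━━━━━━━━━━━━━━━━━━━━━━━━━━━━┛   
   ┃workers = 3306        ░┃          
   ┃                      ░┃          
   ┃[auth]                ░┃          


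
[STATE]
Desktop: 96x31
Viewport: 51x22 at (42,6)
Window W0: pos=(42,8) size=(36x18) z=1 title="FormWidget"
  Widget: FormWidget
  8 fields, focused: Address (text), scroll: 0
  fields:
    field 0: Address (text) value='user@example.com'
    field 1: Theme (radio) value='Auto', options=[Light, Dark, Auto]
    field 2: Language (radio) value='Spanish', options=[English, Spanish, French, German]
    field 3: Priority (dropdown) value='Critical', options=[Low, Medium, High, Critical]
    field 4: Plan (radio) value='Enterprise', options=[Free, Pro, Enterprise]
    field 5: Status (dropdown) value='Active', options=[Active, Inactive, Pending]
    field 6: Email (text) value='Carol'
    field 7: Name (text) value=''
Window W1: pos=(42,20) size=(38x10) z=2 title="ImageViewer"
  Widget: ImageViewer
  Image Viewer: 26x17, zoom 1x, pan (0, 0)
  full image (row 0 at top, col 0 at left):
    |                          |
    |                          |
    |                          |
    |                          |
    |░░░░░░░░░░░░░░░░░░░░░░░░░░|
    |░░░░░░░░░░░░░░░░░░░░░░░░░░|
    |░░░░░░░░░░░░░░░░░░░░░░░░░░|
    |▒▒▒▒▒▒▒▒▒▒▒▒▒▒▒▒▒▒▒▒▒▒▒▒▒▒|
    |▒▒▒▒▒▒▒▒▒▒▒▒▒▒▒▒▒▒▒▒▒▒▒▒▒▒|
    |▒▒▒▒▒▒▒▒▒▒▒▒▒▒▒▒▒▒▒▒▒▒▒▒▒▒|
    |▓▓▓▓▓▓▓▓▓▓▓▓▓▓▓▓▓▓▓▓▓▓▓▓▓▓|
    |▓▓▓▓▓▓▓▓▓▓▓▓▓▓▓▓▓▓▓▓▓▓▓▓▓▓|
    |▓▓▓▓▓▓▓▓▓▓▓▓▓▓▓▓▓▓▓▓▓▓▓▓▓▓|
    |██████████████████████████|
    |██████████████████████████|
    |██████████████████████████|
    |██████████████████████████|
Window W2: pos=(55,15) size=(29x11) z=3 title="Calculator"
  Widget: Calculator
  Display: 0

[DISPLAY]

                                                   
                                                   
┏━━━━━━━━━━━━━━━━━━━━━━━━━━━━━━━━━━┓               
┃ FormWidget                       ┃               
┠──────────────────────────────────┨               
┃> Address:    [user@example.com  ]┃               
┃  Theme:      ( ) Light  ( ) Dark ┃               
┃  Language:   ( ) English  (●) Spa┃               
┃  Priority:   [Critical         ▼]┃               
┃  Plan:     ┏━━━━━━━━━━━━━━━━━━━━━━━━━━━┓         
┃  Status:   ┃ Calculator                ┃         
┃  Email:    ┠───────────────────────────┨         
┃  Name:     ┃                          0┃         
┃            ┃┌───┬───┬───┬───┐          ┃         
┏━━━━━━━━━━━━┃│ 7 │ 8 │ 9 │ ÷ │          ┃         
┃ ImageViewer┃├───┼───┼───┼───┤          ┃         
┠────────────┃│ 4 │ 5 │ 6 │ × │          ┃         
┃            ┃├───┼───┼───┼───┤          ┃         
┃            ┃│ 1 │ 2 │ 3 │ - │          ┃         
┃            ┗━━━━━━━━━━━━━━━━━━━━━━━━━━━┛         
┃                                    ┃             
┃░░░░░░░░░░░░░░░░░░░░░░░░░░          ┃             


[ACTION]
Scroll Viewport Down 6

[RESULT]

┃ FormWidget                       ┃               
┠──────────────────────────────────┨               
┃> Address:    [user@example.com  ]┃               
┃  Theme:      ( ) Light  ( ) Dark ┃               
┃  Language:   ( ) English  (●) Spa┃               
┃  Priority:   [Critical         ▼]┃               
┃  Plan:     ┏━━━━━━━━━━━━━━━━━━━━━━━━━━━┓         
┃  Status:   ┃ Calculator                ┃         
┃  Email:    ┠───────────────────────────┨         
┃  Name:     ┃                          0┃         
┃            ┃┌───┬───┬───┬───┐          ┃         
┏━━━━━━━━━━━━┃│ 7 │ 8 │ 9 │ ÷ │          ┃         
┃ ImageViewer┃├───┼───┼───┼───┤          ┃         
┠────────────┃│ 4 │ 5 │ 6 │ × │          ┃         
┃            ┃├───┼───┼───┼───┤          ┃         
┃            ┃│ 1 │ 2 │ 3 │ - │          ┃         
┃            ┗━━━━━━━━━━━━━━━━━━━━━━━━━━━┛         
┃                                    ┃             
┃░░░░░░░░░░░░░░░░░░░░░░░░░░          ┃             
┃░░░░░░░░░░░░░░░░░░░░░░░░░░          ┃             
┗━━━━━━━━━━━━━━━━━━━━━━━━━━━━━━━━━━━━┛             
                                                   


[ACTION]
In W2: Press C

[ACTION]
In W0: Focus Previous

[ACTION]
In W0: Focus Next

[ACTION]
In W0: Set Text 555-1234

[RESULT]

┃ FormWidget                       ┃               
┠──────────────────────────────────┨               
┃> Address:    [555-1234          ]┃               
┃  Theme:      ( ) Light  ( ) Dark ┃               
┃  Language:   ( ) English  (●) Spa┃               
┃  Priority:   [Critical         ▼]┃               
┃  Plan:     ┏━━━━━━━━━━━━━━━━━━━━━━━━━━━┓         
┃  Status:   ┃ Calculator                ┃         
┃  Email:    ┠───────────────────────────┨         
┃  Name:     ┃                          0┃         
┃            ┃┌───┬───┬───┬───┐          ┃         
┏━━━━━━━━━━━━┃│ 7 │ 8 │ 9 │ ÷ │          ┃         
┃ ImageViewer┃├───┼───┼───┼───┤          ┃         
┠────────────┃│ 4 │ 5 │ 6 │ × │          ┃         
┃            ┃├───┼───┼───┼───┤          ┃         
┃            ┃│ 1 │ 2 │ 3 │ - │          ┃         
┃            ┗━━━━━━━━━━━━━━━━━━━━━━━━━━━┛         
┃                                    ┃             
┃░░░░░░░░░░░░░░░░░░░░░░░░░░          ┃             
┃░░░░░░░░░░░░░░░░░░░░░░░░░░          ┃             
┗━━━━━━━━━━━━━━━━━━━━━━━━━━━━━━━━━━━━┛             
                                                   


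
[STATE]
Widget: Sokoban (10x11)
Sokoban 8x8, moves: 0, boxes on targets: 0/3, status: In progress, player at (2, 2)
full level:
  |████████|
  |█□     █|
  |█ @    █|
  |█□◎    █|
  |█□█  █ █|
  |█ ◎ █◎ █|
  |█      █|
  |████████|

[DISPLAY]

████████  
█□     █  
█ @    █  
█□◎    █  
█□█  █ █  
█ ◎ █◎ █  
█      █  
████████  
Moves: 0  
          
          


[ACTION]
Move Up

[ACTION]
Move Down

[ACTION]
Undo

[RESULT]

████████  
█□@    █  
█      █  
█□◎    █  
█□█  █ █  
█ ◎ █◎ █  
█      █  
████████  
Moves: 1  
          
          


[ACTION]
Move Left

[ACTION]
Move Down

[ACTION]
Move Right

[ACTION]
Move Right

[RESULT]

████████  
█□     █  
█   @  █  
█□◎    █  
█□█  █ █  
█ ◎ █◎ █  
█      █  
████████  
Moves: 4  
          
          


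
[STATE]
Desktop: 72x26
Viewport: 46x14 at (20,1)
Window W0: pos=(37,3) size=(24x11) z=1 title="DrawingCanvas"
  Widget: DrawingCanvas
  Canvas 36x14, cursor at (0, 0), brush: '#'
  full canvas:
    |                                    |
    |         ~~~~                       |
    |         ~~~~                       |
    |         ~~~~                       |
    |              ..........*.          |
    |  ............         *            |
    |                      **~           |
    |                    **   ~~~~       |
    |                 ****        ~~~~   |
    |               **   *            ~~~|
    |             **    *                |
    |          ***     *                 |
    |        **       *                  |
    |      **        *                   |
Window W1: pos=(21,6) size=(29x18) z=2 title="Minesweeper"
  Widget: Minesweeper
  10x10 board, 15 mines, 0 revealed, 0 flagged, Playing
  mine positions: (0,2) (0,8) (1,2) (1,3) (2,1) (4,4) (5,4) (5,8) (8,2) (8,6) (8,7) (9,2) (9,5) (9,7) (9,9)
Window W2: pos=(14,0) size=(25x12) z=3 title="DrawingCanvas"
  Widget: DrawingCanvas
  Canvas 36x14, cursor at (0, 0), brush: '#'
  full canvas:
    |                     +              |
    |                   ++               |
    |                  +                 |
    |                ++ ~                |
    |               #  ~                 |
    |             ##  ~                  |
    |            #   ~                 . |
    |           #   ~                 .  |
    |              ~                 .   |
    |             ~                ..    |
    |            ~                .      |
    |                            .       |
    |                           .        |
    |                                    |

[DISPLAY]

ingCanvas         ┃                           
──────────────────┨                           
                + ┃━━━━━━━━━━━━━━━━━━━━━┓     
              ++  ┃DrawingCanvas        ┃     
             +    ┃─────────────────────┨     
           ++ ~   ┃━━━━━━━━━━┓          ┃     
          #  ~    ┃          ┃~         ┃     
        ##  ~     ┃──────────┨~         ┃     
       #   ~      ┃          ┃~         ┃     
      #   ~       ┃          ┃  ........┃     
━━━━━━━━━━━━━━━━━━┛          ┃..        ┃     
 ┃■■■■■■■■■■                 ┃          ┃     
 ┃■■■■■■■■■■                 ┃━━━━━━━━━━┛     
 ┃■■■■■■■■■■                 ┃                


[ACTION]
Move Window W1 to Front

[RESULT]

ingCanvas         ┃                           
──────────────────┨                           
                + ┃━━━━━━━━━━━━━━━━━━━━━┓     
              ++  ┃DrawingCanvas        ┃     
             +    ┃─────────────────────┨     
 ┏━━━━━━━━━━━━━━━━━━━━━━━━━━━┓          ┃     
 ┃ Minesweeper               ┃~         ┃     
 ┠───────────────────────────┨~         ┃     
 ┃■■■■■■■■■■                 ┃~         ┃     
 ┃■■■■■■■■■■                 ┃  ........┃     
━┃■■■■■■■■■■                 ┃..        ┃     
 ┃■■■■■■■■■■                 ┃          ┃     
 ┃■■■■■■■■■■                 ┃━━━━━━━━━━┛     
 ┃■■■■■■■■■■                 ┃                


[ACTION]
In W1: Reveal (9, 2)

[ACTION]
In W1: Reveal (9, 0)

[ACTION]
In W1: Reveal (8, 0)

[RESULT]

ingCanvas         ┃                           
──────────────────┨                           
                + ┃━━━━━━━━━━━━━━━━━━━━━┓     
              ++  ┃DrawingCanvas        ┃     
             +    ┃─────────────────────┨     
 ┏━━━━━━━━━━━━━━━━━━━━━━━━━━━┓          ┃     
 ┃ Minesweeper               ┃~         ┃     
 ┠───────────────────────────┨~         ┃     
 ┃■■✹■■■■■✹■                 ┃~         ┃     
 ┃■■✹✹■■■■■■                 ┃  ........┃     
━┃■✹■■■■■■■■                 ┃..        ┃     
 ┃■■■■■■■■■■                 ┃          ┃     
 ┃■■■■✹■■■■■                 ┃━━━━━━━━━━┛     
 ┃■■■■✹■■■✹■                 ┃                
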